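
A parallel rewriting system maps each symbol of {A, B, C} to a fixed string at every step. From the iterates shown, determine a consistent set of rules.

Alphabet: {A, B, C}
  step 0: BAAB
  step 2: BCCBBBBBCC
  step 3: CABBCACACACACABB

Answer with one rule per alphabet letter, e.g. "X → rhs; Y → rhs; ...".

A->CC, B->CA, C->B

  step 2 ⇒ step 3: BCCBBBBBCC ⇒ CA·B·B·CA·CA·CA·CA·CA·B·B
    B ↦ CA
    C ↦ B
    A ↦ CC  (constrained at step 0)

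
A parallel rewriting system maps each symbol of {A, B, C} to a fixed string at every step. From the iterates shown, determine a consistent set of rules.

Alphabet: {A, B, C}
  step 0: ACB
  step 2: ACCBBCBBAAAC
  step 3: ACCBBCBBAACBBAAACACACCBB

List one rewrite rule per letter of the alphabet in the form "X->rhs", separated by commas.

  step 2 ⇒ step 3: ACCBBCBBAAAC ⇒ AC·CBB·CBB·A·A·CBB·A·A·AC·AC·AC·CBB
    A ↦ AC
    B ↦ A
    C ↦ CBB

A->AC, B->A, C->CBB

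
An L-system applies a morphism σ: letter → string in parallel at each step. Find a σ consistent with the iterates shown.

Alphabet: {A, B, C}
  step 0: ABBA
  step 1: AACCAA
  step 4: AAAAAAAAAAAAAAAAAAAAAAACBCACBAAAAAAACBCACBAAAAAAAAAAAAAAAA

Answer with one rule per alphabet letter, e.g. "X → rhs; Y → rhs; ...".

A->AA, B->C, C->ACB

  step 0 ⇒ step 1: ABBA ⇒ AA·C·C·AA
    A ↦ AA
    B ↦ C
    C ↦ ACB  (constrained at step 1)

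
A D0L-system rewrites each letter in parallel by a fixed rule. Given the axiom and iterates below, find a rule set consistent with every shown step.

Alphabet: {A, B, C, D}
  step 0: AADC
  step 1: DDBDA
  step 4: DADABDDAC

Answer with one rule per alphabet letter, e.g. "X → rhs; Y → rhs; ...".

A->D, B->C, C->DA, D->B

  step 0 ⇒ step 1: AADC ⇒ D·D·B·DA
    A ↦ D
    C ↦ DA
    D ↦ B
    B ↦ C  (constrained at step 1)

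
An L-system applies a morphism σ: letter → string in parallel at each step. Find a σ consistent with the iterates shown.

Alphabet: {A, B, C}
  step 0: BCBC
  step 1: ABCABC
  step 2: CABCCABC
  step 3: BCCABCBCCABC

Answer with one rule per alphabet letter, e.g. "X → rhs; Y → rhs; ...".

  step 2 ⇒ step 3: CABCCABC ⇒ BC·C·A·BC·BC·C·A·BC
    A ↦ C
    B ↦ A
    C ↦ BC

A->C, B->A, C->BC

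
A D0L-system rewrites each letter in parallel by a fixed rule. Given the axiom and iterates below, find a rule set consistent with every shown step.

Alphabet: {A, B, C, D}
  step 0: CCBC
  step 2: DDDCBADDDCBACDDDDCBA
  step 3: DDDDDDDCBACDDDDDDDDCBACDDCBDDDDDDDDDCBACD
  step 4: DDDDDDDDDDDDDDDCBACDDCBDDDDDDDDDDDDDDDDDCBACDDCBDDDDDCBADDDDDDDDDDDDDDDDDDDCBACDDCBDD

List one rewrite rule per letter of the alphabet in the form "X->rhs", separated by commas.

  step 3 ⇒ step 4: DDDDDDDCBACDDDDDDDDCBACDDCBDDDDDDDDDCBACD ⇒ DD·DD·DD·DD·DD·DD·DD·DCB·A·CD·DCB·DD·DD·DD·DD·DD·DD·DD·DD·DCB·A·CD·DCB·DD·DD·DCB·A·DD·DD·DD·DD·DD·DD·DD·DD·DD·DCB·A·CD·DCB·DD
    A ↦ CD
    B ↦ A
    C ↦ DCB
    D ↦ DD

A->CD, B->A, C->DCB, D->DD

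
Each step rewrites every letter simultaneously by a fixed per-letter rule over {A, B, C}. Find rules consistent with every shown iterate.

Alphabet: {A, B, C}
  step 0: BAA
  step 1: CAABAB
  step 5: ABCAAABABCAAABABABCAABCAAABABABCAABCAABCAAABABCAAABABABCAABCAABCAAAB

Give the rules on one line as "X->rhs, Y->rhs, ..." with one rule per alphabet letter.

A->AB, B->CA, C->A

  step 0 ⇒ step 1: BAA ⇒ CA·AB·AB
    A ↦ AB
    B ↦ CA
    C ↦ A  (constrained at step 1)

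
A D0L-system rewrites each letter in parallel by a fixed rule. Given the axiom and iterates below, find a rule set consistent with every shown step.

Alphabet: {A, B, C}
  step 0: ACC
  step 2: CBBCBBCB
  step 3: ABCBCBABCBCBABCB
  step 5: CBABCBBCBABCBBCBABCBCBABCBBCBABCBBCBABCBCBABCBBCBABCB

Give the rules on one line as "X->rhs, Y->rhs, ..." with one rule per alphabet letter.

A->B, B->CB, C->AB

  step 2 ⇒ step 3: CBBCBBCB ⇒ AB·CB·CB·AB·CB·CB·AB·CB
    B ↦ CB
    C ↦ AB
    A ↦ B  (constrained at step 0)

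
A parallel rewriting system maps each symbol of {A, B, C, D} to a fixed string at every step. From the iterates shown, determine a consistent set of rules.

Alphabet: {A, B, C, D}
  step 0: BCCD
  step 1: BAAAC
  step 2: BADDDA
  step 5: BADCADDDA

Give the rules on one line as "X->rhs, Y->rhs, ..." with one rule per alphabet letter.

  step 1 ⇒ step 2: BAAAC ⇒ BA·D·D·D·A
    A ↦ D
    B ↦ BA
    C ↦ A
  step 0 ⇒ step 1: BCCD ⇒ BA·A·A·C
    D ↦ C

A->D, B->BA, C->A, D->C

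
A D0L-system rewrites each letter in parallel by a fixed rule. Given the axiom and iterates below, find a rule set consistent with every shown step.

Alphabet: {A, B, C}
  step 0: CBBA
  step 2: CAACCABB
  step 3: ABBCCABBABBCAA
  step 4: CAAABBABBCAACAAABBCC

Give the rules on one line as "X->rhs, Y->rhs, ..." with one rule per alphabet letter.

  step 3 ⇒ step 4: ABBCCABBABBCAA ⇒ C·A·A·ABB·ABB·C·A·A·C·A·A·ABB·C·C
    A ↦ C
    B ↦ A
    C ↦ ABB

A->C, B->A, C->ABB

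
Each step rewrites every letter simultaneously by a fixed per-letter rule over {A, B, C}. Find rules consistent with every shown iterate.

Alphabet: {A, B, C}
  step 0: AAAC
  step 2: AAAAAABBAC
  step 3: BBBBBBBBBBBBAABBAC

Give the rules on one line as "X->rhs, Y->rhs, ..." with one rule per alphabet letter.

  step 2 ⇒ step 3: AAAAAABBAC ⇒ BB·BB·BB·BB·BB·BB·A·A·BB·AC
    A ↦ BB
    B ↦ A
    C ↦ AC

A->BB, B->A, C->AC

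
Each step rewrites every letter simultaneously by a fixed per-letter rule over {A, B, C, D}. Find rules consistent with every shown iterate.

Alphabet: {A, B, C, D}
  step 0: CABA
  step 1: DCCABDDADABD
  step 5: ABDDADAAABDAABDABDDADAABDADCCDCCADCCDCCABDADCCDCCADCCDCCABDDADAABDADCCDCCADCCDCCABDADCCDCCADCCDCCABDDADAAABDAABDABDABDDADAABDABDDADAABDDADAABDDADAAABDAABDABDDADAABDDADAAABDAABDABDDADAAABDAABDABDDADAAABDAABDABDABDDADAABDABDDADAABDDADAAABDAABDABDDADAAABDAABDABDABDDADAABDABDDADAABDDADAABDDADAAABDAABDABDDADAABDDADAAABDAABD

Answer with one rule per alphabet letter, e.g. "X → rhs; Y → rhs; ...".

  step 0 ⇒ step 1: CABA ⇒ DCC·ABD·DAD·ABD
    A ↦ ABD
    B ↦ DAD
    C ↦ DCC
    D ↦ A  (constrained at step 1)

A->ABD, B->DAD, C->DCC, D->A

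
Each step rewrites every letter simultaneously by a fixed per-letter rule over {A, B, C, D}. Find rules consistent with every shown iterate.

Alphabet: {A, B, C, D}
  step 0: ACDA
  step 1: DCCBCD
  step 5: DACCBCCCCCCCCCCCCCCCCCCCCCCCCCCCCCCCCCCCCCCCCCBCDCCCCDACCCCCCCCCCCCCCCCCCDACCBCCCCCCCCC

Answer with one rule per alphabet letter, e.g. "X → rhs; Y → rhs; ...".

A->D, B->DA, C->CC, D->BC

  step 0 ⇒ step 1: ACDA ⇒ D·CC·BC·D
    A ↦ D
    C ↦ CC
    D ↦ BC
    B ↦ DA  (constrained at step 1)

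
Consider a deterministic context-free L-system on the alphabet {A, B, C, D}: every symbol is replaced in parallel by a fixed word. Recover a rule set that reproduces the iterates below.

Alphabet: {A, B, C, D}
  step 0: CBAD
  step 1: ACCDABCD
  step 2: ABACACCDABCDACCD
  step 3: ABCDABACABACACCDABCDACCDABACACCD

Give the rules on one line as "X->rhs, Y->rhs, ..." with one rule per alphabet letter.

A->AB, B->CD, C->AC, D->CD

  step 2 ⇒ step 3: ABACACCDABCDACCD ⇒ AB·CD·AB·AC·AB·AC·AC·CD·AB·CD·AC·CD·AB·AC·AC·CD
    A ↦ AB
    B ↦ CD
    C ↦ AC
    D ↦ CD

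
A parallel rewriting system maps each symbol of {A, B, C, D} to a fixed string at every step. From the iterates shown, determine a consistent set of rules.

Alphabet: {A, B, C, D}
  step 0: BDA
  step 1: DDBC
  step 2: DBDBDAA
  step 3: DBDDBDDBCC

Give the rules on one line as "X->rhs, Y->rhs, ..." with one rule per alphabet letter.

  step 2 ⇒ step 3: DBDBDAA ⇒ DB·D·DB·D·DB·C·C
    A ↦ C
    B ↦ D
    D ↦ DB
  step 1 ⇒ step 2: DDBC ⇒ DB·DB·D·AA
    C ↦ AA

A->C, B->D, C->AA, D->DB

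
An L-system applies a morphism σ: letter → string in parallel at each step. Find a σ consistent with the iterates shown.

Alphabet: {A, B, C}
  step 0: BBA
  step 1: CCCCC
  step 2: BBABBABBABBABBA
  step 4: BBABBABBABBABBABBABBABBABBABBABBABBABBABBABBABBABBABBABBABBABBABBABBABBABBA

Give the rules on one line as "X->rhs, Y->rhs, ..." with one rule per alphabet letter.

A->C, B->CC, C->BBA

  step 1 ⇒ step 2: CCCCC ⇒ BBA·BBA·BBA·BBA·BBA
    C ↦ BBA
  step 0 ⇒ step 1: BBA ⇒ CC·CC·C
    A ↦ C
  step 0 ⇒ step 1: BBA ⇒ CC·CC·C
    B ↦ CC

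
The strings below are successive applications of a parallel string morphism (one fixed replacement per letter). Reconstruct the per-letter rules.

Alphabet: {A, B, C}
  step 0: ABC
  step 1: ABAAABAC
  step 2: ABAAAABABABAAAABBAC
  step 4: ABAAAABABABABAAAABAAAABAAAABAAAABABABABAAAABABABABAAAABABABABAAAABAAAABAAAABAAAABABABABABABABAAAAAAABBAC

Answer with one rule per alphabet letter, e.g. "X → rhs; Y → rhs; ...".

A->AB, B->AAA, C->BAC

  step 1 ⇒ step 2: ABAAABAC ⇒ AB·AAA·AB·AB·AB·AAA·AB·BAC
    A ↦ AB
    B ↦ AAA
    C ↦ BAC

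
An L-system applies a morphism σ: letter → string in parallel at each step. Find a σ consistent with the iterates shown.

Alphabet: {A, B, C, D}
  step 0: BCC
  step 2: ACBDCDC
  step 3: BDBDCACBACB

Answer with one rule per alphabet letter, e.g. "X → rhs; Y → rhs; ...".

  step 2 ⇒ step 3: ACBDCDC ⇒ BD·B·DC·AC·B·AC·B
    A ↦ BD
    B ↦ DC
    C ↦ B
    D ↦ AC

A->BD, B->DC, C->B, D->AC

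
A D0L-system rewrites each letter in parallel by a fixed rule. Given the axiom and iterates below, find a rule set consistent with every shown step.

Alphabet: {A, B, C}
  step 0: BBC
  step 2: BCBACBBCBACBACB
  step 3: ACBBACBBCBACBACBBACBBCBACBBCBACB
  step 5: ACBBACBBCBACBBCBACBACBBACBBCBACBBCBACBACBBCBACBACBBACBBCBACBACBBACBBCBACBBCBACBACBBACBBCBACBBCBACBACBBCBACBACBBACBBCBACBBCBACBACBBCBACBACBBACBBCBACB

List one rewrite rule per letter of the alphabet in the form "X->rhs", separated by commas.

  step 2 ⇒ step 3: BCBACBBCBACBACB ⇒ ACB·B·ACB·BC·B·ACB·ACB·B·ACB·BC·B·ACB·BC·B·ACB
    A ↦ BC
    B ↦ ACB
    C ↦ B

A->BC, B->ACB, C->B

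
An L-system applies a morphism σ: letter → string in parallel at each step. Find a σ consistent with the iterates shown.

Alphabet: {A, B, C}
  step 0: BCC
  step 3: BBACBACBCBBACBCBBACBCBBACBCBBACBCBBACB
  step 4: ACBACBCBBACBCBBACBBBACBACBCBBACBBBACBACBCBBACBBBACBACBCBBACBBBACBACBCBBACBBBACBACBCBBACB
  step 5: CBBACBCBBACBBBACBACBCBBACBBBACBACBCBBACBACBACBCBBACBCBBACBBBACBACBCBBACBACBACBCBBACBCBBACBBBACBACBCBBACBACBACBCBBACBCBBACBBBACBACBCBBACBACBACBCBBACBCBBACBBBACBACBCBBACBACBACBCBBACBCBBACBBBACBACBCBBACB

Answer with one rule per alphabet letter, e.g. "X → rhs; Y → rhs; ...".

A->C, B->ACB, C->BB

  step 4 ⇒ step 5: ACBACBCBBACBCBBACBBBACBACBCBBACBBBACBACBCBBACBBBACBACBCBBACBBBACBACBCBBACBBBACBACBCBBACB ⇒ C·BB·ACB·C·BB·ACB·BB·ACB·ACB·C·BB·ACB·BB·ACB·ACB·C·BB·ACB·ACB·ACB·C·BB·ACB·C·BB·ACB·BB·ACB·ACB·C·BB·ACB·ACB·ACB·C·BB·ACB·C·BB·ACB·BB·ACB·ACB·C·BB·ACB·ACB·ACB·C·BB·ACB·C·BB·ACB·BB·ACB·ACB·C·BB·ACB·ACB·ACB·C·BB·ACB·C·BB·ACB·BB·ACB·ACB·C·BB·ACB·ACB·ACB·C·BB·ACB·C·BB·ACB·BB·ACB·ACB·C·BB·ACB
    A ↦ C
    B ↦ ACB
    C ↦ BB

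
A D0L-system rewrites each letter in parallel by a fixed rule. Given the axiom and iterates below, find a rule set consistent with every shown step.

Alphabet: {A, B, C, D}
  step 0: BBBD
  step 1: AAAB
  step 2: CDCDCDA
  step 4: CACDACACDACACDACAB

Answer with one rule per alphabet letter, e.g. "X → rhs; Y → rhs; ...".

  step 1 ⇒ step 2: AAAB ⇒ CD·CD·CD·A
    A ↦ CD
    B ↦ A
    C ↦ CA  (constrained at step 2)
  step 0 ⇒ step 1: BBBD ⇒ A·A·A·B
    D ↦ B

A->CD, B->A, C->CA, D->B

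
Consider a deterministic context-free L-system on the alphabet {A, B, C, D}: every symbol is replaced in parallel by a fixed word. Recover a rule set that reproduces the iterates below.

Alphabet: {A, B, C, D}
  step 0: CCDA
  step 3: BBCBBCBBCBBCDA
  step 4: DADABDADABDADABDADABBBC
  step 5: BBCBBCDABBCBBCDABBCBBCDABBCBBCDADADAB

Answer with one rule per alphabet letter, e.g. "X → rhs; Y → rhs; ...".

  step 4 ⇒ step 5: DADABDADABDADABDADABBBC ⇒ BB·C·BB·C·DA·BB·C·BB·C·DA·BB·C·BB·C·DA·BB·C·BB·C·DA·DA·DA·B
    A ↦ C
    B ↦ DA
    C ↦ B
    D ↦ BB

A->C, B->DA, C->B, D->BB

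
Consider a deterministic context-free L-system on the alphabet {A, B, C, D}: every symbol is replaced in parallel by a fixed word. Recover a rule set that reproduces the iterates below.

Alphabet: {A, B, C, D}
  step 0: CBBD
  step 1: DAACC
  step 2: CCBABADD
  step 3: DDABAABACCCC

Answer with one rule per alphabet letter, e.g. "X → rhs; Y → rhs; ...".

A->BA, B->A, C->D, D->CC

  step 2 ⇒ step 3: CCBABADD ⇒ D·D·A·BA·A·BA·CC·CC
    A ↦ BA
    B ↦ A
    C ↦ D
    D ↦ CC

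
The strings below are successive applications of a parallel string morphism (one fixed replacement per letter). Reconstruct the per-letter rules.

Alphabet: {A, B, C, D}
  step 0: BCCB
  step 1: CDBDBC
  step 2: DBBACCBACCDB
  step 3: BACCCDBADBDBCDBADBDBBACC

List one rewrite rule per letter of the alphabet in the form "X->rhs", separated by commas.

A->DBA, B->C, C->DB, D->BAC

  step 2 ⇒ step 3: DBBACCBACCDB ⇒ BAC·C·C·DBA·DB·DB·C·DBA·DB·DB·BAC·C
    A ↦ DBA
    B ↦ C
    C ↦ DB
    D ↦ BAC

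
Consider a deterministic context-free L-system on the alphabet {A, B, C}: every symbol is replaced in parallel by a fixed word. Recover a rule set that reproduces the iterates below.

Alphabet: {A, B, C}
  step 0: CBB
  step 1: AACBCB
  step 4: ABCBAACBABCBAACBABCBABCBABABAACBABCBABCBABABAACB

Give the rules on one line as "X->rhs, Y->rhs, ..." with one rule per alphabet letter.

A->AB, B->CB, C->AA

  step 0 ⇒ step 1: CBB ⇒ AA·CB·CB
    B ↦ CB
    C ↦ AA
    A ↦ AB  (constrained at step 1)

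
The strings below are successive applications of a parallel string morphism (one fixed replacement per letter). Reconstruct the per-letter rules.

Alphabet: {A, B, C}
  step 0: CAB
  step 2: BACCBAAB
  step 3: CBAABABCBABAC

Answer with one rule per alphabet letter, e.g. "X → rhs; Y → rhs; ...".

A->BA, B->C, C->AB

  step 2 ⇒ step 3: BACCBAAB ⇒ C·BA·AB·AB·C·BA·BA·C
    A ↦ BA
    B ↦ C
    C ↦ AB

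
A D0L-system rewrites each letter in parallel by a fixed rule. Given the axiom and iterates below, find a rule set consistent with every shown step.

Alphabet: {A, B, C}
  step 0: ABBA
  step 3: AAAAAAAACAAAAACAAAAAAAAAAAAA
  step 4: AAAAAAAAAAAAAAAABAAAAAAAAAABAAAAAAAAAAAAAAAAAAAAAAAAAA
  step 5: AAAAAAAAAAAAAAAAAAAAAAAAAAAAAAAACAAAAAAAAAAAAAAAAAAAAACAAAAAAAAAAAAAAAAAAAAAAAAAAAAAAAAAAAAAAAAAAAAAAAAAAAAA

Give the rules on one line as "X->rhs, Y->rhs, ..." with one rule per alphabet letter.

  step 4 ⇒ step 5: AAAAAAAAAAAAAAAABAAAAAAAAAABAAAAAAAAAAAAAAAAAAAAAAAAAA ⇒ AA·AA·AA·AA·AA·AA·AA·AA·AA·AA·AA·AA·AA·AA·AA·AA·CA·AA·AA·AA·AA·AA·AA·AA·AA·AA·AA·CA·AA·AA·AA·AA·AA·AA·AA·AA·AA·AA·AA·AA·AA·AA·AA·AA·AA·AA·AA·AA·AA·AA·AA·AA·AA·AA
    A ↦ AA
    B ↦ CA
  step 3 ⇒ step 4: AAAAAAAACAAAAACAAAAAAAAAAAAA ⇒ AA·AA·AA·AA·AA·AA·AA·AA·B·AA·AA·AA·AA·AA·B·AA·AA·AA·AA·AA·AA·AA·AA·AA·AA·AA·AA·AA
    C ↦ B

A->AA, B->CA, C->B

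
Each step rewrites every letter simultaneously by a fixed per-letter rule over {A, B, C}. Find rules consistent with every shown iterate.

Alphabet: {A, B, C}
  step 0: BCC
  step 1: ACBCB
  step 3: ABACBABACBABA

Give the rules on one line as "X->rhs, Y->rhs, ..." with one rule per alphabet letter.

  step 0 ⇒ step 1: BCC ⇒ A·CB·CB
    B ↦ A
    C ↦ CB
    A ↦ BA  (constrained at step 1)

A->BA, B->A, C->CB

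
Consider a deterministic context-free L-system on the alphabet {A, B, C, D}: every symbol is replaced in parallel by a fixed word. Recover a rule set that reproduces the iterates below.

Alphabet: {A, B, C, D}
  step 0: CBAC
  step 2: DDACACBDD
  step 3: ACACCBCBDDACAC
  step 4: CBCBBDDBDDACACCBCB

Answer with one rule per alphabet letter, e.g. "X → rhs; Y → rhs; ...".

  step 3 ⇒ step 4: ACACCBCBDDACAC ⇒ C·B·C·B·B·DD·B·DD·AC·AC·C·B·C·B
    A ↦ C
    B ↦ DD
    C ↦ B
    D ↦ AC

A->C, B->DD, C->B, D->AC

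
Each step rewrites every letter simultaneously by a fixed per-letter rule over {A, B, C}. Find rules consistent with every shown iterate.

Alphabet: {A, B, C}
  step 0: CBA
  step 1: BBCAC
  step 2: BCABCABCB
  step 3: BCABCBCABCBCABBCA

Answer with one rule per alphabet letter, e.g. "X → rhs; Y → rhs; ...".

A->C, B->BCA, C->B

  step 2 ⇒ step 3: BCABCABCB ⇒ BCA·B·C·BCA·B·C·BCA·B·BCA
    A ↦ C
    B ↦ BCA
    C ↦ B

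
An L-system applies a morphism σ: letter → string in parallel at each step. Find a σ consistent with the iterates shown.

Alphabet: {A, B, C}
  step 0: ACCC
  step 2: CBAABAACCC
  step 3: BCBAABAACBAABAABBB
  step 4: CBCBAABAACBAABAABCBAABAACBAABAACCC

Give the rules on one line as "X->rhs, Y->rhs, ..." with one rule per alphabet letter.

  step 3 ⇒ step 4: BCBAABAACBAABAABBB ⇒ C·B·C·BAA·BAA·C·BAA·BAA·B·C·BAA·BAA·C·BAA·BAA·C·C·C
    A ↦ BAA
    B ↦ C
    C ↦ B

A->BAA, B->C, C->B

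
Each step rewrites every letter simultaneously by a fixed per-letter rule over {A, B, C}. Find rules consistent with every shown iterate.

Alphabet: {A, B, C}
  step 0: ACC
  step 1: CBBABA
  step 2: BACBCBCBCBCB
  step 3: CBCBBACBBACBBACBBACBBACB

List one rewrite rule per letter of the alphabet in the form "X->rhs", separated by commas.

A->CB, B->CB, C->BA

  step 2 ⇒ step 3: BACBCBCBCBCB ⇒ CB·CB·BA·CB·BA·CB·BA·CB·BA·CB·BA·CB
    A ↦ CB
    B ↦ CB
    C ↦ BA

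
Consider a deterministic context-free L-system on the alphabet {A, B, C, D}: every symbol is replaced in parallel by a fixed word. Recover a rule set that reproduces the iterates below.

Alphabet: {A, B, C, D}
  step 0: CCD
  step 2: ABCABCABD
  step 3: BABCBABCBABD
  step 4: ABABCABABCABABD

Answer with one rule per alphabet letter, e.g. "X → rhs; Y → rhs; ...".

  step 3 ⇒ step 4: BABCBABCBABD ⇒ A·B·A·BC·A·B·A·BC·A·B·A·BD
    A ↦ B
    B ↦ A
    C ↦ BC
    D ↦ BD

A->B, B->A, C->BC, D->BD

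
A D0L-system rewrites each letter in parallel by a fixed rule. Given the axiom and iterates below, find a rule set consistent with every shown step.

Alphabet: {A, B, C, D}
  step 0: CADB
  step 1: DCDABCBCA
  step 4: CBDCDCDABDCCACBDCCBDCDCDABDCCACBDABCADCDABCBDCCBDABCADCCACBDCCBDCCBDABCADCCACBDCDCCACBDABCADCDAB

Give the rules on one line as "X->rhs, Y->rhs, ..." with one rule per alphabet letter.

  step 0 ⇒ step 1: CADB ⇒ DC·DAB·CB·CA
    A ↦ DAB
    B ↦ CA
    C ↦ DC
    D ↦ CB

A->DAB, B->CA, C->DC, D->CB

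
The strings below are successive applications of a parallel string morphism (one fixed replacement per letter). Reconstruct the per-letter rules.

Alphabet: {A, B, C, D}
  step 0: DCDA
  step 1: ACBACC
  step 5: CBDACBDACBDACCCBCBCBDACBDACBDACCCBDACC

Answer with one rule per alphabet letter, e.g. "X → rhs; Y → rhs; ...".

  step 0 ⇒ step 1: DCDA ⇒ A·CB·A·CC
    A ↦ CC
    C ↦ CB
    D ↦ A
    B ↦ D  (constrained at step 1)

A->CC, B->D, C->CB, D->A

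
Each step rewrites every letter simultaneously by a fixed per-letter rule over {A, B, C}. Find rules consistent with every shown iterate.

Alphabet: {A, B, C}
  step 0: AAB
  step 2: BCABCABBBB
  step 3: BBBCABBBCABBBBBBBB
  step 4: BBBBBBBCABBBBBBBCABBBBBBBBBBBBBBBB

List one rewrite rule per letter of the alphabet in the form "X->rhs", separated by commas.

A->CA, B->BB, C->B

  step 3 ⇒ step 4: BBBCABBBCABBBBBBBB ⇒ BB·BB·BB·B·CA·BB·BB·BB·B·CA·BB·BB·BB·BB·BB·BB·BB·BB
    A ↦ CA
    B ↦ BB
    C ↦ B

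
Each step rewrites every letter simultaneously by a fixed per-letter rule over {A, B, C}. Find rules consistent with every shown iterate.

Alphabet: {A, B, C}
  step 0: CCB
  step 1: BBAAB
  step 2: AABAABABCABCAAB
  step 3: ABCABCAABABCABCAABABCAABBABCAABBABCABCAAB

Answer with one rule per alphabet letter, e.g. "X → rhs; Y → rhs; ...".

A->ABC, B->AAB, C->B

  step 2 ⇒ step 3: AABAABABCABCAAB ⇒ ABC·ABC·AAB·ABC·ABC·AAB·ABC·AAB·B·ABC·AAB·B·ABC·ABC·AAB
    A ↦ ABC
    B ↦ AAB
    C ↦ B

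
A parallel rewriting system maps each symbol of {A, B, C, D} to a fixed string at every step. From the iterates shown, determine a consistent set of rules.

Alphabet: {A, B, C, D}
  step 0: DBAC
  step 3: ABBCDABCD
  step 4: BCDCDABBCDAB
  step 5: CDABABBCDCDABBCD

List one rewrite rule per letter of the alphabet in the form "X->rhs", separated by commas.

A->B, B->CD, C->A, D->B

  step 4 ⇒ step 5: BCDCDABBCDAB ⇒ CD·A·B·A·B·B·CD·CD·A·B·B·CD
    A ↦ B
    B ↦ CD
    C ↦ A
    D ↦ B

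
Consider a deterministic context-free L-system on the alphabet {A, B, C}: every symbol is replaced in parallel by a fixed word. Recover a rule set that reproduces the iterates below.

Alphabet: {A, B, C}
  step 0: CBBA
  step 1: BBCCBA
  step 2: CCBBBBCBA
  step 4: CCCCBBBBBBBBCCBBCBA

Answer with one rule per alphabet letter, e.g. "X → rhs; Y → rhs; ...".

  step 1 ⇒ step 2: BBCCBA ⇒ C·C·BB·BB·C·BA
    A ↦ BA
    B ↦ C
    C ↦ BB

A->BA, B->C, C->BB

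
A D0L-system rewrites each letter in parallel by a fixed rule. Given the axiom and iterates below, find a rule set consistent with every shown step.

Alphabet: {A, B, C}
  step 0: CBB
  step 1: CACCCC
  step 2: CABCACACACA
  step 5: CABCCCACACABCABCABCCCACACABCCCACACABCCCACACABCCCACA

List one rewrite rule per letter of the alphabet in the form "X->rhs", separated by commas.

  step 1 ⇒ step 2: CACCCC ⇒ CA·B·CA·CA·CA·CA
    A ↦ B
    C ↦ CA
  step 0 ⇒ step 1: CBB ⇒ CA·CC·CC
    B ↦ CC

A->B, B->CC, C->CA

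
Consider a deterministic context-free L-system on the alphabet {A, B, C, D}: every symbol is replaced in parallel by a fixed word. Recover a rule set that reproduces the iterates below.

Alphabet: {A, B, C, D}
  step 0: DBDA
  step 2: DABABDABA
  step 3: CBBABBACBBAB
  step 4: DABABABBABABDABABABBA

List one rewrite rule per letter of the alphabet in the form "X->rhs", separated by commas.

A->B, B->BA, C->DA, D->C

  step 3 ⇒ step 4: CBBABBACBBAB ⇒ DA·BA·BA·B·BA·BA·B·DA·BA·BA·B·BA
    A ↦ B
    B ↦ BA
    C ↦ DA
  step 2 ⇒ step 3: DABABDABA ⇒ C·B·BA·B·BA·C·B·BA·B
    D ↦ C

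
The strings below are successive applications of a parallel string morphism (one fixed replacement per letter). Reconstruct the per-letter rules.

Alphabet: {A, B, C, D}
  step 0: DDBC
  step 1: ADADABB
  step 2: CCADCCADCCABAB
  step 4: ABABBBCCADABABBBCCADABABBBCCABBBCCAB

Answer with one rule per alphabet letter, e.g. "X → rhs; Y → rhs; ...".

A->CC, B->AB, C->B, D->AD

  step 1 ⇒ step 2: ADADABB ⇒ CC·AD·CC·AD·CC·AB·AB
    A ↦ CC
    B ↦ AB
    D ↦ AD
  step 0 ⇒ step 1: DDBC ⇒ AD·AD·AB·B
    C ↦ B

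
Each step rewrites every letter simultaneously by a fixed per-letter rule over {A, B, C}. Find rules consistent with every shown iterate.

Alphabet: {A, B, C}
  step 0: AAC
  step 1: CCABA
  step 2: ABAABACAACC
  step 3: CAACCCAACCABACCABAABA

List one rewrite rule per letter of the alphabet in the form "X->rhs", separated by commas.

  step 2 ⇒ step 3: ABAABACAACC ⇒ C·AAC·C·C·AAC·C·ABA·C·C·ABA·ABA
    A ↦ C
    B ↦ AAC
    C ↦ ABA

A->C, B->AAC, C->ABA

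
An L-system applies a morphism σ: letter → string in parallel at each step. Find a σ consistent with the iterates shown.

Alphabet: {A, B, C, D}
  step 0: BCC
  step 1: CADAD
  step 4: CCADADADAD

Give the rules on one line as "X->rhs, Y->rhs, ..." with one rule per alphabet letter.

A->B, B->C, C->AD, D->B

  step 0 ⇒ step 1: BCC ⇒ C·AD·AD
    B ↦ C
    C ↦ AD
    A ↦ B  (constrained at step 1)
    D ↦ B  (constrained at step 1)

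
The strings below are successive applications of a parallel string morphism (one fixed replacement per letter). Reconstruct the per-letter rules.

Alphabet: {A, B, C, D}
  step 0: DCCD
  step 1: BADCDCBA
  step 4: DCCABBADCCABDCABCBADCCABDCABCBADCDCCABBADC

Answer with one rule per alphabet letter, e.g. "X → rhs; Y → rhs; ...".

A->C, B->AB, C->DC, D->BA

  step 0 ⇒ step 1: DCCD ⇒ BA·DC·DC·BA
    C ↦ DC
    D ↦ BA
    A ↦ C  (constrained at step 1)
    B ↦ AB  (constrained at step 1)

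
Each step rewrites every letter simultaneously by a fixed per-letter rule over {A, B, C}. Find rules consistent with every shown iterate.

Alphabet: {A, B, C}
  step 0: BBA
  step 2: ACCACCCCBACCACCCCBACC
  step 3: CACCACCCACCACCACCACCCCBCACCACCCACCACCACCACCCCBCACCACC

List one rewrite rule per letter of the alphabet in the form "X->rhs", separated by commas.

  step 2 ⇒ step 3: ACCACCCCBACCACCCCBACC ⇒ C·ACC·ACC·C·ACC·ACC·ACC·ACC·CCB·C·ACC·ACC·C·ACC·ACC·ACC·ACC·CCB·C·ACC·ACC
    A ↦ C
    B ↦ CCB
    C ↦ ACC

A->C, B->CCB, C->ACC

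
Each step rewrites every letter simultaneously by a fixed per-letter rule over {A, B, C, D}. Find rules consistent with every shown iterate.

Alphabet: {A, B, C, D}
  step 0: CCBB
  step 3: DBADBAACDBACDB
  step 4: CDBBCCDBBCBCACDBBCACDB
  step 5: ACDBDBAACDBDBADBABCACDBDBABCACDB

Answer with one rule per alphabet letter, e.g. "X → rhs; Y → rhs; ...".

  step 4 ⇒ step 5: CDBBCCDBBCBCACDBBCACDB ⇒ A·C·DB·DB·A·A·C·DB·DB·A·DB·A·BC·A·C·DB·DB·A·BC·A·C·DB
    A ↦ BC
    B ↦ DB
    C ↦ A
    D ↦ C

A->BC, B->DB, C->A, D->C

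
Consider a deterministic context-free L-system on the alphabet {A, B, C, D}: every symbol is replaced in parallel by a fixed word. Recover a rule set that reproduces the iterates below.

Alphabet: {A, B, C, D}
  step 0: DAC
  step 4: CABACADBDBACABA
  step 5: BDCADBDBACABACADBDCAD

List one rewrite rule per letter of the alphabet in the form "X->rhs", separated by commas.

A->D, B->CA, C->B, D->BA

  step 4 ⇒ step 5: CABACADBDBACABA ⇒ B·D·CA·D·B·D·BA·CA·BA·CA·D·B·D·CA·D
    A ↦ D
    B ↦ CA
    C ↦ B
    D ↦ BA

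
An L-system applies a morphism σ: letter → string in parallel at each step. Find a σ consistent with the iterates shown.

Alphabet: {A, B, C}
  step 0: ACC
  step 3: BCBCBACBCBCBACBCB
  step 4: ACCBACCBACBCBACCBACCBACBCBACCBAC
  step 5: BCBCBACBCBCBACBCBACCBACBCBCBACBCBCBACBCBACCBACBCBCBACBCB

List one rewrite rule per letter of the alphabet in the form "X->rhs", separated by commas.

A->B, B->AC, C->CB

  step 4 ⇒ step 5: ACCBACCBACBCBACCBACCBACBCBACCBAC ⇒ B·CB·CB·AC·B·CB·CB·AC·B·CB·AC·CB·AC·B·CB·CB·AC·B·CB·CB·AC·B·CB·AC·CB·AC·B·CB·CB·AC·B·CB
    A ↦ B
    B ↦ AC
    C ↦ CB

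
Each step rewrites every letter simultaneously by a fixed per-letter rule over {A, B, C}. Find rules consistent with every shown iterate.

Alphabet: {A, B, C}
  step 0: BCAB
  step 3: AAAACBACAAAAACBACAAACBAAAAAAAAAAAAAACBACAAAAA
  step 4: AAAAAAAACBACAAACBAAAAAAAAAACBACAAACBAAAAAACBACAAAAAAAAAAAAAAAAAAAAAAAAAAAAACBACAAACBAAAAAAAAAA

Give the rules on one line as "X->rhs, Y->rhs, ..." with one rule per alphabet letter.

  step 3 ⇒ step 4: AAAACBACAAAAACBACAAACBAAAAAAAAAAAAAACBACAAAAA ⇒ AA·AA·AA·AA·CB·ACA·AA·CB·AA·AA·AA·AA·AA·CB·ACA·AA·CB·AA·AA·AA·CB·ACA·AA·AA·AA·AA·AA·AA·AA·AA·AA·AA·AA·AA·AA·AA·CB·ACA·AA·CB·AA·AA·AA·AA·AA
    A ↦ AA
    B ↦ ACA
    C ↦ CB

A->AA, B->ACA, C->CB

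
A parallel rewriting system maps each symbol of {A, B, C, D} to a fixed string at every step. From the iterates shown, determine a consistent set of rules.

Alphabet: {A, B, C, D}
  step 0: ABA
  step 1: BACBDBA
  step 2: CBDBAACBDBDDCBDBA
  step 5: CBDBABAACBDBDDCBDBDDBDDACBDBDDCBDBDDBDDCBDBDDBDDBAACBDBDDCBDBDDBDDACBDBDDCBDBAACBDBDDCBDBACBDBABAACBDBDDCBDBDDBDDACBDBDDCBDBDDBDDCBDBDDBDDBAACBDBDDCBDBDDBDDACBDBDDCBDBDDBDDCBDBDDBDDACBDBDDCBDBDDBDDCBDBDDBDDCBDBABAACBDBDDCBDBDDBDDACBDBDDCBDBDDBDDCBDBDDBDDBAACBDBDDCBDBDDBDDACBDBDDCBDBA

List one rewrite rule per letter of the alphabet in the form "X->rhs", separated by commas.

  step 1 ⇒ step 2: BACBDBA ⇒ CBD·BA·A·CBD·BDD·CBD·BA
    A ↦ BA
    B ↦ CBD
    C ↦ A
    D ↦ BDD

A->BA, B->CBD, C->A, D->BDD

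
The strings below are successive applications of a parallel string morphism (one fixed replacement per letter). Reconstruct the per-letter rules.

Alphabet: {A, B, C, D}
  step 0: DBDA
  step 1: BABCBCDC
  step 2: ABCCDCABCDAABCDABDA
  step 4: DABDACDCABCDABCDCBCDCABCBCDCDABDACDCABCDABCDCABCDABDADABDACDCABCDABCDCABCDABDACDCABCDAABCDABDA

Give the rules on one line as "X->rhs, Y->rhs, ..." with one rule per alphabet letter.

  step 1 ⇒ step 2: BABCBCDC ⇒ ABC·CDC·ABC·DA·ABC·DA·B·DA
    A ↦ CDC
    B ↦ ABC
    C ↦ DA
    D ↦ B

A->CDC, B->ABC, C->DA, D->B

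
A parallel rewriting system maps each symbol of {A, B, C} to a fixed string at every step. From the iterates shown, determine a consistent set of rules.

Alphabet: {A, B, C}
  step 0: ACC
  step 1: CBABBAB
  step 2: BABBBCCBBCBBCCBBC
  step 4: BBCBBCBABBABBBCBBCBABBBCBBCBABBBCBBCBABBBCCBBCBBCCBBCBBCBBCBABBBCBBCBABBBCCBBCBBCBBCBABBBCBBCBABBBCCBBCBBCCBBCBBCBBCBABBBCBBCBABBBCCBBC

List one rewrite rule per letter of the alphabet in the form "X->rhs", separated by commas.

  step 1 ⇒ step 2: CBABBAB ⇒ BAB·BBC·C·BBC·BBC·C·BBC
    A ↦ C
    B ↦ BBC
    C ↦ BAB

A->C, B->BBC, C->BAB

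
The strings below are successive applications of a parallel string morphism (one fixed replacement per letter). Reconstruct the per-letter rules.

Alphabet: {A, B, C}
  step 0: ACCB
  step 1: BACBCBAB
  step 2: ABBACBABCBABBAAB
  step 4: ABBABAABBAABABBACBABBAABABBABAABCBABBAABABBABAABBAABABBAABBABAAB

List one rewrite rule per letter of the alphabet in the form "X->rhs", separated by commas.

  step 1 ⇒ step 2: BACBCBAB ⇒ AB·BA·CB·AB·CB·AB·BA·AB
    A ↦ BA
    B ↦ AB
    C ↦ CB

A->BA, B->AB, C->CB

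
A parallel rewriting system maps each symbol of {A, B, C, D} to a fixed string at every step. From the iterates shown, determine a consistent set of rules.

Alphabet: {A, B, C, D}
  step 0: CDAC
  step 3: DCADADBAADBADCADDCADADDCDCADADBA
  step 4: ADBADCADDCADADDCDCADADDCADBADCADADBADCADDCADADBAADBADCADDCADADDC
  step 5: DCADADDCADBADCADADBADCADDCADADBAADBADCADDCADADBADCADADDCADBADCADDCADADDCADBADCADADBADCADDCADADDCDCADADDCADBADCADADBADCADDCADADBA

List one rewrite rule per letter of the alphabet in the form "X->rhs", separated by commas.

A->DC, B->AD, C->BA, D->AD

  step 4 ⇒ step 5: ADBADCADDCADADDCDCADADDCADBADCADADBADCADDCADADBAADBADCADDCADADDC ⇒ DC·AD·AD·DC·AD·BA·DC·AD·AD·BA·DC·AD·DC·AD·AD·BA·AD·BA·DC·AD·DC·AD·AD·BA·DC·AD·AD·DC·AD·BA·DC·AD·DC·AD·AD·DC·AD·BA·DC·AD·AD·BA·DC·AD·DC·AD·AD·DC·DC·AD·AD·DC·AD·BA·DC·AD·AD·BA·DC·AD·DC·AD·AD·BA
    A ↦ DC
    B ↦ AD
    C ↦ BA
    D ↦ AD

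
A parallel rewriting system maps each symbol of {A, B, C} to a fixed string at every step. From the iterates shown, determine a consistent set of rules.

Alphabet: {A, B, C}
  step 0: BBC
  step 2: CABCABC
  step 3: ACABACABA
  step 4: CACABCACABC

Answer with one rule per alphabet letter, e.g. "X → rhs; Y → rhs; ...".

  step 3 ⇒ step 4: ACABACABA ⇒ C·A·C·AB·C·A·C·AB·C
    A ↦ C
    B ↦ AB
    C ↦ A

A->C, B->AB, C->A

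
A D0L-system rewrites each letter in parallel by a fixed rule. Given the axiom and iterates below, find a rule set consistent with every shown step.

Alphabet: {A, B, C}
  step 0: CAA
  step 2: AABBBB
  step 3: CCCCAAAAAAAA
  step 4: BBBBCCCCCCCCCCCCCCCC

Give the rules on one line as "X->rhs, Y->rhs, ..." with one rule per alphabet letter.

A->CC, B->AA, C->B

  step 3 ⇒ step 4: CCCCAAAAAAAA ⇒ B·B·B·B·CC·CC·CC·CC·CC·CC·CC·CC
    A ↦ CC
    C ↦ B
  step 2 ⇒ step 3: AABBBB ⇒ CC·CC·AA·AA·AA·AA
    B ↦ AA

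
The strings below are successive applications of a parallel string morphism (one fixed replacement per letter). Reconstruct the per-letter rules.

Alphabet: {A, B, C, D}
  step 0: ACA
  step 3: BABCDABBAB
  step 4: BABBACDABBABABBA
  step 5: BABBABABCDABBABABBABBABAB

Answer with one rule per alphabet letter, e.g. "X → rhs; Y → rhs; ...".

  step 4 ⇒ step 5: BABBACDABBABABBA ⇒ BA·B·BA·BA·B·CD·A·B·BA·BA·B·BA·B·BA·BA·B
    A ↦ B
    B ↦ BA
    C ↦ CD
    D ↦ A

A->B, B->BA, C->CD, D->A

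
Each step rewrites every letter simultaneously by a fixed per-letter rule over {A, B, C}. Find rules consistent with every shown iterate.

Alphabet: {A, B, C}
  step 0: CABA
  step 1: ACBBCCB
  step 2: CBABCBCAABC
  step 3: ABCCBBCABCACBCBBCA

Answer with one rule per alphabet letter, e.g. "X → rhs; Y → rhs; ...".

  step 2 ⇒ step 3: CBABCBCAABC ⇒ A·BC·CB·BC·A·BC·A·CB·CB·BC·A
    A ↦ CB
    B ↦ BC
    C ↦ A

A->CB, B->BC, C->A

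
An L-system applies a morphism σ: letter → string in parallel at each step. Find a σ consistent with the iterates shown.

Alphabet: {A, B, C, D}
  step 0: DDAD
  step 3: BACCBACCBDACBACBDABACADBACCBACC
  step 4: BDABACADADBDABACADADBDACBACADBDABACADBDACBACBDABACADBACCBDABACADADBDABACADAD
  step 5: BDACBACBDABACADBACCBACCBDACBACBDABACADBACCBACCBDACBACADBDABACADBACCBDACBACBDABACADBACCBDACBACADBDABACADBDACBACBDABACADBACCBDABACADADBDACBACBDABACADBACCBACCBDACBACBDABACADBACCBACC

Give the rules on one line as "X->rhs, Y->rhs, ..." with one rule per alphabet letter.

A->BAC, B->BDA, C->AD, D->C

  step 4 ⇒ step 5: BDABACADADBDABACADADBDACBACADBDABACADBDACBACBDABACADBACCBDABACADADBDABACADAD ⇒ BDA·C·BAC·BDA·BAC·AD·BAC·C·BAC·C·BDA·C·BAC·BDA·BAC·AD·BAC·C·BAC·C·BDA·C·BAC·AD·BDA·BAC·AD·BAC·C·BDA·C·BAC·BDA·BAC·AD·BAC·C·BDA·C·BAC·AD·BDA·BAC·AD·BDA·C·BAC·BDA·BAC·AD·BAC·C·BDA·BAC·AD·AD·BDA·C·BAC·BDA·BAC·AD·BAC·C·BAC·C·BDA·C·BAC·BDA·BAC·AD·BAC·C·BAC·C
    A ↦ BAC
    B ↦ BDA
    C ↦ AD
    D ↦ C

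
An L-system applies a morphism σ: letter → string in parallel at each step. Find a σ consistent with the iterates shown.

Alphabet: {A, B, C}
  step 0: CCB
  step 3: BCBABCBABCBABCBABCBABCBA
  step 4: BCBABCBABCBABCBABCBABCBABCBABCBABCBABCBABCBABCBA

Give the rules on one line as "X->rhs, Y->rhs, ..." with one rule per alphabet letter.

  step 3 ⇒ step 4: BCBABCBABCBABCBABCBABCBA ⇒ BC·BA·BC·BA·BC·BA·BC·BA·BC·BA·BC·BA·BC·BA·BC·BA·BC·BA·BC·BA·BC·BA·BC·BA
    A ↦ BA
    B ↦ BC
    C ↦ BA

A->BA, B->BC, C->BA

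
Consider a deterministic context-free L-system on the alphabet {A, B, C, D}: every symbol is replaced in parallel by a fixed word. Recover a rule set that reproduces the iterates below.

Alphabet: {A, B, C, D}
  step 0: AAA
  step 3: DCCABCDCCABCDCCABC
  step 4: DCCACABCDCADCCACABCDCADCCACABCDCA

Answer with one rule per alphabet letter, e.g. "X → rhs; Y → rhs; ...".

  step 3 ⇒ step 4: DCCABCDCCABCDCCABC ⇒ DC·CA·CA·BC·D·CA·DC·CA·CA·BC·D·CA·DC·CA·CA·BC·D·CA
    A ↦ BC
    B ↦ D
    C ↦ CA
    D ↦ DC

A->BC, B->D, C->CA, D->DC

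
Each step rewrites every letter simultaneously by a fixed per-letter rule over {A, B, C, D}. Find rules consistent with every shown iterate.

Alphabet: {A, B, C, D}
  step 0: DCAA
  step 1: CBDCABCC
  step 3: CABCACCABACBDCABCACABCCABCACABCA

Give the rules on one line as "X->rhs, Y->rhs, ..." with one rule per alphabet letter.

A->C, B->A, C->CAB, D->CBD

  step 0 ⇒ step 1: DCAA ⇒ CBD·CAB·C·C
    A ↦ C
    C ↦ CAB
    D ↦ CBD
    B ↦ A  (constrained at step 1)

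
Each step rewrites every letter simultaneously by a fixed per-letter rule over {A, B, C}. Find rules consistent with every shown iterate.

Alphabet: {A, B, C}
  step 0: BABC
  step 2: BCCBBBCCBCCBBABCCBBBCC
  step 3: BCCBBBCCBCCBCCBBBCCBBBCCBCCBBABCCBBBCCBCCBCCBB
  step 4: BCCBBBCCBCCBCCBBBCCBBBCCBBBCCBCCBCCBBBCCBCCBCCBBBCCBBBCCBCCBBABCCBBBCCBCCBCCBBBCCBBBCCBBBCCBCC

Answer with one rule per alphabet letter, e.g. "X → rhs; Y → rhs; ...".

  step 3 ⇒ step 4: BCCBBBCCBCCBCCBBBCCBBBCCBCCBBABCCBBBCCBCCBCCBB ⇒ BCC·B·B·BCC·BCC·BCC·B·B·BCC·B·B·BCC·B·B·BCC·BCC·BCC·B·B·BCC·BCC·BCC·B·B·BCC·B·B·BCC·BCC·BBA·BCC·B·B·BCC·BCC·BCC·B·B·BCC·B·B·BCC·B·B·BCC·BCC
    A ↦ BBA
    B ↦ BCC
    C ↦ B

A->BBA, B->BCC, C->B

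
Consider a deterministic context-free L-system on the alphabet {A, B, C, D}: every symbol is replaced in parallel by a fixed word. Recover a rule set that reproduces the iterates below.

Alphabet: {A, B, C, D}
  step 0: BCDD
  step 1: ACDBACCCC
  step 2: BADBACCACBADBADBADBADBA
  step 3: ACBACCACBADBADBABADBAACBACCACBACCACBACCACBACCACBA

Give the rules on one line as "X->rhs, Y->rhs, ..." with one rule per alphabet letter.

  step 2 ⇒ step 3: BADBACCACBADBADBADBADBA ⇒ AC·BA·CC·AC·BA·DBA·DBA·BA·DBA·AC·BA·CC·AC·BA·CC·AC·BA·CC·AC·BA·CC·AC·BA
    A ↦ BA
    B ↦ AC
    C ↦ DBA
    D ↦ CC

A->BA, B->AC, C->DBA, D->CC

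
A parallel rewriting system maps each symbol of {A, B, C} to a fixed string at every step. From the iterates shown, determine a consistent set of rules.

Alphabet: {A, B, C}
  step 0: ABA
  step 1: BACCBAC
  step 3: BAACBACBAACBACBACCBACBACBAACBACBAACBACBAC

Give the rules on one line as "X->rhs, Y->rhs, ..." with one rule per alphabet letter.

  step 0 ⇒ step 1: ABA ⇒ BAC·C·BAC
    A ↦ BAC
    B ↦ C
    C ↦ BAA  (constrained at step 1)

A->BAC, B->C, C->BAA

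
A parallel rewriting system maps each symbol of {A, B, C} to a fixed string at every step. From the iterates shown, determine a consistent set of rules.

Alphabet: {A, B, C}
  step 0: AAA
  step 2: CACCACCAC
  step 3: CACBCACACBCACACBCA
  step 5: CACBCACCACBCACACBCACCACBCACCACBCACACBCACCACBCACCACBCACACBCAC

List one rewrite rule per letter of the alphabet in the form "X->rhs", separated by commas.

  step 2 ⇒ step 3: CACCACCAC ⇒ CA·CB·CA·CA·CB·CA·CA·CB·CA
    A ↦ CB
    C ↦ CA
    B ↦ C  (constrained at step 3)

A->CB, B->C, C->CA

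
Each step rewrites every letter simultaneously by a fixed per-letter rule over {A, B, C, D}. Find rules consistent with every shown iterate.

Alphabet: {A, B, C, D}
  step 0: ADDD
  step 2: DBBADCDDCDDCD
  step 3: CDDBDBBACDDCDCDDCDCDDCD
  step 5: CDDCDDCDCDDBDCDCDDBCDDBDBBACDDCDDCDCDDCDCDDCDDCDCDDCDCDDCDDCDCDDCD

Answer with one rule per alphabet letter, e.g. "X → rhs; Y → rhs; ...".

  step 2 ⇒ step 3: DBBADCDDCDDCD ⇒ CD·DB·DB·BA·CD·D·CD·CD·D·CD·CD·D·CD
    A ↦ BA
    B ↦ DB
    C ↦ D
    D ↦ CD

A->BA, B->DB, C->D, D->CD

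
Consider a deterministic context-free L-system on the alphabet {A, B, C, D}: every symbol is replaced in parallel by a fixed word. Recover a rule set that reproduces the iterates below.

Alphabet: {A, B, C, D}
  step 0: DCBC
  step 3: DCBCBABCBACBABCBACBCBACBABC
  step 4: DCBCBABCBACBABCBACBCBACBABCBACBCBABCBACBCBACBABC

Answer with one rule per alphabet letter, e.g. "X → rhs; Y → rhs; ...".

A->C, B->BA, C->BC, D->DC

  step 3 ⇒ step 4: DCBCBABCBACBABCBACBCBACBABC ⇒ DC·BC·BA·BC·BA·C·BA·BC·BA·C·BC·BA·C·BA·BC·BA·C·BC·BA·BC·BA·C·BC·BA·C·BA·BC
    A ↦ C
    B ↦ BA
    C ↦ BC
    D ↦ DC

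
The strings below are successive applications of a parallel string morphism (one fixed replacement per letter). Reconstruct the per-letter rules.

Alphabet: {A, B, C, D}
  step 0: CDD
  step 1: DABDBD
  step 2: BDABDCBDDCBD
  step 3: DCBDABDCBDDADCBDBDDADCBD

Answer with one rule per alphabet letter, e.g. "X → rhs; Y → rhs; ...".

A->AB, B->DC, C->DA, D->BD

  step 2 ⇒ step 3: BDABDCBDDCBD ⇒ DC·BD·AB·DC·BD·DA·DC·BD·BD·DA·DC·BD
    A ↦ AB
    B ↦ DC
    C ↦ DA
    D ↦ BD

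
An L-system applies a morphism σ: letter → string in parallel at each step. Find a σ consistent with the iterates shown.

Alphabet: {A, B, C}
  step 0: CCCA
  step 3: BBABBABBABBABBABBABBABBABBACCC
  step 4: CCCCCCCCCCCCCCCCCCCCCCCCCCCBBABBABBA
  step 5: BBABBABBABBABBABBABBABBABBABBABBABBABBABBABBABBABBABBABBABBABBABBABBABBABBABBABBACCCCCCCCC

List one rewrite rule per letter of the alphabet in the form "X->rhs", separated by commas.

  step 4 ⇒ step 5: CCCCCCCCCCCCCCCCCCCCCCCCCCCBBABBABBA ⇒ BBA·BBA·BBA·BBA·BBA·BBA·BBA·BBA·BBA·BBA·BBA·BBA·BBA·BBA·BBA·BBA·BBA·BBA·BBA·BBA·BBA·BBA·BBA·BBA·BBA·BBA·BBA·C·C·C·C·C·C·C·C·C
    A ↦ C
    B ↦ C
    C ↦ BBA

A->C, B->C, C->BBA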